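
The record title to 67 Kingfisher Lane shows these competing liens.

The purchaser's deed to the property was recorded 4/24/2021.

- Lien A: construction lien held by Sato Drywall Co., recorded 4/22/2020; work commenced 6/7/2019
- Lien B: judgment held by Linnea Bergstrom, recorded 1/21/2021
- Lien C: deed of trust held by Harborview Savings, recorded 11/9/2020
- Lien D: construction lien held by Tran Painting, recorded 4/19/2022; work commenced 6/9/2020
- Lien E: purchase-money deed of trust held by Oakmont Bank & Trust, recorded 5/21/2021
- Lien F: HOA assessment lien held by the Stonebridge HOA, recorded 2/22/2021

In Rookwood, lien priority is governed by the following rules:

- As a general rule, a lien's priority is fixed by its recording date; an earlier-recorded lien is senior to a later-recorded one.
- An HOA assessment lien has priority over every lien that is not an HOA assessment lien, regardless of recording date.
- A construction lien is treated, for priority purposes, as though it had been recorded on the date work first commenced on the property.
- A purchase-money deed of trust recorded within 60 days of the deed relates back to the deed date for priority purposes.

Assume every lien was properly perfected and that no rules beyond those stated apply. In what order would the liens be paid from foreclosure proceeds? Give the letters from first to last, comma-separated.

First, effective dates: A's effective date is 6/7/2019, when work began; D's effective date is 6/9/2020, when work began; E relates back to the deed date 4/24/2021.
F, as an HOA assessment lien, has superpriority and ranks first.
Ordering the rest by effective date: A (6/7/2019), D (6/9/2020), C (11/9/2020), B (1/21/2021), E (4/24/2021).

F, A, D, C, B, E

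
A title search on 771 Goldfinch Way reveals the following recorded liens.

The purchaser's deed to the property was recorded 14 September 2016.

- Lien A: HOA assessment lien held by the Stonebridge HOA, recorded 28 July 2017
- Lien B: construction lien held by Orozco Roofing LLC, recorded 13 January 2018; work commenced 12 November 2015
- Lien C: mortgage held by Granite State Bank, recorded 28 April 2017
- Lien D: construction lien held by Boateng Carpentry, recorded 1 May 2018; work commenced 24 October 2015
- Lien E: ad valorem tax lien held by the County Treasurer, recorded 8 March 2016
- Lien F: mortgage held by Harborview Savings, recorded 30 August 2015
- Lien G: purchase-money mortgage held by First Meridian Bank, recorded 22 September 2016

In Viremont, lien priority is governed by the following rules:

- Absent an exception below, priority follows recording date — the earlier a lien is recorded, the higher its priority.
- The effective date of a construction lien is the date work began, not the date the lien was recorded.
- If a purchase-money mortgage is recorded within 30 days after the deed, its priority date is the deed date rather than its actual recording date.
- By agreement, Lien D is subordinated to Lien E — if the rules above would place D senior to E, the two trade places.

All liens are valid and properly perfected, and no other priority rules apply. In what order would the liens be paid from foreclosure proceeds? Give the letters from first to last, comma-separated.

Effective dates: B's effective date is 12 November 2015, when work began; D is treated as recorded 24 October 2015, the work-commencement date; G relates back to the deed date 14 September 2016.
Ordering by effective date: F (30 August 2015), D (24 October 2015), B (12 November 2015), E (8 March 2016), G (14 September 2016), C (28 April 2017), A (28 July 2017).
Because D would otherwise rank above E, the subordination swaps them.

F, E, B, D, G, C, A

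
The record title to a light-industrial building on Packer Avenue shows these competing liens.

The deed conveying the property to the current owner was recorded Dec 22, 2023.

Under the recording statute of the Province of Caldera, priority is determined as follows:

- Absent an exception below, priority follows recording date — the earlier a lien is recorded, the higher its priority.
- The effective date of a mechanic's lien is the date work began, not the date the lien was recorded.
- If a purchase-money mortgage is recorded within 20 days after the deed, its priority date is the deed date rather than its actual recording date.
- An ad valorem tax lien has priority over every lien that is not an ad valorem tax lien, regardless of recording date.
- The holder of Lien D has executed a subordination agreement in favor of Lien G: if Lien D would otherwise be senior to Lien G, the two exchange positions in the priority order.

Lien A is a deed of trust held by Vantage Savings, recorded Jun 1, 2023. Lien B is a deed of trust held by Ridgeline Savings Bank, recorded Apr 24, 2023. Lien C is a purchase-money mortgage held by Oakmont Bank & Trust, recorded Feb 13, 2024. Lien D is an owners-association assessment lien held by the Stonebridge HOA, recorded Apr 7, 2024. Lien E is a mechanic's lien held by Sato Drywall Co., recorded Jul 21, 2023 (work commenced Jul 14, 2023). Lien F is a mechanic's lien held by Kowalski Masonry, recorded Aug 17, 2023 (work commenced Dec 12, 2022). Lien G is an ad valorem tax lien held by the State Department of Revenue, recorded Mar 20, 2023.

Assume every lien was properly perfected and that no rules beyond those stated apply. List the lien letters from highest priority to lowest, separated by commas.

G, F, B, A, E, C, D

Effective dates: C was recorded 53 days after the deed — beyond 20 days — so no relation-back applies; E relates back to Jul 14, 2023 (work commenced); F relates back to Dec 12, 2022 (work commenced).
G is an ad valorem tax lien, so it outranks all other liens regardless of date.
Remaining liens by effective date: F (Dec 12, 2022), B (Apr 24, 2023), A (Jun 1, 2023), E (Jul 14, 2023), C (Feb 13, 2024), D (Apr 7, 2024).
D is already junior to G, so the subordination agreement changes nothing.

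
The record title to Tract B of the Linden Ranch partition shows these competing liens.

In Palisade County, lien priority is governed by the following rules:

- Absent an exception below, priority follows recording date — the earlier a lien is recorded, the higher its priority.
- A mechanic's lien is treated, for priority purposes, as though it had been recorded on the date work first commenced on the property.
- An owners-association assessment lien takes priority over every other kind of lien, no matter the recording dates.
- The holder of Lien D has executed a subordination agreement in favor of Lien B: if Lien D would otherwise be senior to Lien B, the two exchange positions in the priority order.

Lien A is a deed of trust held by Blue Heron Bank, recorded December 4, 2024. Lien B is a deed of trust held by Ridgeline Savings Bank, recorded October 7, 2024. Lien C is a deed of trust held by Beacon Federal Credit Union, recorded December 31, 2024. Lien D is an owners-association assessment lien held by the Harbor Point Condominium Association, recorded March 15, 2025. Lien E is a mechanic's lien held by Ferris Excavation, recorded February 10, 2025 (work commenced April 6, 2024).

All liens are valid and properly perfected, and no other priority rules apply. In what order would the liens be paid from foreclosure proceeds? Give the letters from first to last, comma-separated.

B, E, D, A, C

Adjusting effective dates: E's effective date is April 6, 2024, when work began.
D is an owners-association assessment lien and takes priority over every other lien.
Remaining liens by effective date: E (April 6, 2024), B (October 7, 2024), A (December 4, 2024), C (December 31, 2024).
Because D would otherwise rank above B, the subordination swaps them.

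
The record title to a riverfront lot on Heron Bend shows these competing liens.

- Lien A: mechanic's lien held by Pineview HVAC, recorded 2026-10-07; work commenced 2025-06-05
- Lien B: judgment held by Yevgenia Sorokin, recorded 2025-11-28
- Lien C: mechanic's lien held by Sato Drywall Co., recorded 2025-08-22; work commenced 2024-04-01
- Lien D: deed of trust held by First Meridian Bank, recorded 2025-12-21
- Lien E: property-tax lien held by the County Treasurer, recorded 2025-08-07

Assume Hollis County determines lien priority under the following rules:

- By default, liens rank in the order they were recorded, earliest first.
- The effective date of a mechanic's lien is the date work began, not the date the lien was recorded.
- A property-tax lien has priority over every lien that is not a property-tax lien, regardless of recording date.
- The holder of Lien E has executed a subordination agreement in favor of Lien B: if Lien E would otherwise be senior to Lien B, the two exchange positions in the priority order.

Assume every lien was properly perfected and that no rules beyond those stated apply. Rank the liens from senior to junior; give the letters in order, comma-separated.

Effective dates after the stated exceptions: A is treated as recorded 2025-06-05, the work-commencement date; C relates back to 2024-04-01 (work commenced).
E is a property-tax lien, so it outranks all other liens regardless of date.
Remaining liens by effective date: C (2024-04-01), A (2025-06-05), B (2025-11-28), D (2025-12-21).
E is senior to B before the subordination, so the two trade places.

B, C, A, E, D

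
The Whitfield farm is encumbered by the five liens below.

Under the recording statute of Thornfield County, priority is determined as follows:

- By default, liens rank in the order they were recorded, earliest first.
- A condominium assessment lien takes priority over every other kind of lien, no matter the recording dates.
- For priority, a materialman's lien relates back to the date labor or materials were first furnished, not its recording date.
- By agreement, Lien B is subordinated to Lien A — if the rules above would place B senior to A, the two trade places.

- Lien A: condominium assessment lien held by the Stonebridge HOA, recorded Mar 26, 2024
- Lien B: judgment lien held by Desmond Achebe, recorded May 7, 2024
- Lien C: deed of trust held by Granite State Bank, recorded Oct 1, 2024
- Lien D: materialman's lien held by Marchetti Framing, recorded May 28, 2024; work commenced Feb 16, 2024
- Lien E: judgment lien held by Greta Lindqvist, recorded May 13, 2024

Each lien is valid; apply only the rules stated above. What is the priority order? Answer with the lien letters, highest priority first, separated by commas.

A, D, B, E, C

Effective dates after the stated exceptions: D's effective date is Feb 16, 2024, when work began.
A is a condominium assessment lien, so it outranks all other liens regardless of date.
Remaining liens by effective date: D (Feb 16, 2024), B (May 7, 2024), E (May 13, 2024), C (Oct 1, 2024).
B already ranks below A; the subordination has no effect.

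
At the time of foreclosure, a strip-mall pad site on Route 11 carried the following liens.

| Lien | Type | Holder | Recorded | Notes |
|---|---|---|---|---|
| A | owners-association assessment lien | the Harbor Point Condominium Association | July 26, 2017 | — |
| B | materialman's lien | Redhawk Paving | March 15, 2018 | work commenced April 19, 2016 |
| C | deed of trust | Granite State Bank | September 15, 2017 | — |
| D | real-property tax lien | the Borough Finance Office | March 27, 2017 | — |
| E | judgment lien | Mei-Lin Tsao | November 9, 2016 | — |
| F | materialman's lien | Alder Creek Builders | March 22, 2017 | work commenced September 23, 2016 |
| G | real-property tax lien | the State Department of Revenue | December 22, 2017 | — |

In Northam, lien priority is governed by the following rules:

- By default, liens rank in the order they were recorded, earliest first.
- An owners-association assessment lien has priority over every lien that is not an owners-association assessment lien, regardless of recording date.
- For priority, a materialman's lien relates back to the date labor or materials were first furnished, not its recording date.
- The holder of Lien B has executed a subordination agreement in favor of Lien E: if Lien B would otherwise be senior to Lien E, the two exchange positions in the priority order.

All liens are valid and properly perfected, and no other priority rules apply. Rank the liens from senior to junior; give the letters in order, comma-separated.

Adjusting effective dates: B relates back to April 19, 2016 (work commenced); F is treated as recorded September 23, 2016, the work-commencement date.
A, as an owners-association assessment lien, has superpriority and ranks first.
The other liens, earliest effective date first: B (April 19, 2016), F (September 23, 2016), E (November 9, 2016), D (March 27, 2017), C (September 15, 2017), G (December 22, 2017).
Because B would otherwise rank above E, the subordination swaps them.

A, E, F, B, D, C, G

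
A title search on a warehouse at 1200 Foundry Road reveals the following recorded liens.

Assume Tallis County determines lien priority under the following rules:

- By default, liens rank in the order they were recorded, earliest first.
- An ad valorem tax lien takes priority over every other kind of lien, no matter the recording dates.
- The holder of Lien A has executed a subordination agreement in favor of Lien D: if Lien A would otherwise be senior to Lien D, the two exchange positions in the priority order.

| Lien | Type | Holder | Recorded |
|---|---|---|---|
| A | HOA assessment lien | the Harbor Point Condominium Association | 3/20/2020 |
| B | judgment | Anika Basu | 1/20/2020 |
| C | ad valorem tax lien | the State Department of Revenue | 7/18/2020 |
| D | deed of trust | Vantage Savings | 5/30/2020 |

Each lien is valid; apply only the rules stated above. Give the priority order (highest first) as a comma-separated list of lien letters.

C, B, D, A

C is an ad valorem tax lien and takes priority over every other lien.
Remaining liens by effective date: B (1/20/2020), A (3/20/2020), D (5/30/2020).
The subordination applies — A was senior to D — so A and D swap.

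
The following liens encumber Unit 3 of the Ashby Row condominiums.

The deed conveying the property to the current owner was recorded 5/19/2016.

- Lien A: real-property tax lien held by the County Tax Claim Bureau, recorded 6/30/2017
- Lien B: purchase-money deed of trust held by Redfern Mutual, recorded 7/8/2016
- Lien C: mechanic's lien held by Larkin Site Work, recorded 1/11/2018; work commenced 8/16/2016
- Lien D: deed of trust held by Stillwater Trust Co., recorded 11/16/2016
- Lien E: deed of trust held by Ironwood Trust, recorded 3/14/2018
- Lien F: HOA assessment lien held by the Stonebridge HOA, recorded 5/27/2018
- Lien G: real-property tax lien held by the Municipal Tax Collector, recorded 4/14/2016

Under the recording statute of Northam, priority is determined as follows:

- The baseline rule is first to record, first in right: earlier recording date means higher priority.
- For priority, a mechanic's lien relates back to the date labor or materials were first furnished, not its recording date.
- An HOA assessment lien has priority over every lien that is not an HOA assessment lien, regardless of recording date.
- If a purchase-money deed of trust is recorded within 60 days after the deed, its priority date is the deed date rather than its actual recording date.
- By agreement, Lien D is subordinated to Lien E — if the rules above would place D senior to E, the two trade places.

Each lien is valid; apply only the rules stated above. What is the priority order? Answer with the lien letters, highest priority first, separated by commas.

Effective dates after the stated exceptions: B was recorded within the 60-day window, so its effective date is the deed date 5/19/2016; C's effective date is 8/16/2016, when work began.
F, as an HOA assessment lien, has superpriority and ranks first.
Among the remaining liens, by effective date: G (4/14/2016), B (5/19/2016), C (8/16/2016), D (11/16/2016), A (6/30/2017), E (3/14/2018).
The subordination applies — D was senior to E — so D and E swap.

F, G, B, C, E, A, D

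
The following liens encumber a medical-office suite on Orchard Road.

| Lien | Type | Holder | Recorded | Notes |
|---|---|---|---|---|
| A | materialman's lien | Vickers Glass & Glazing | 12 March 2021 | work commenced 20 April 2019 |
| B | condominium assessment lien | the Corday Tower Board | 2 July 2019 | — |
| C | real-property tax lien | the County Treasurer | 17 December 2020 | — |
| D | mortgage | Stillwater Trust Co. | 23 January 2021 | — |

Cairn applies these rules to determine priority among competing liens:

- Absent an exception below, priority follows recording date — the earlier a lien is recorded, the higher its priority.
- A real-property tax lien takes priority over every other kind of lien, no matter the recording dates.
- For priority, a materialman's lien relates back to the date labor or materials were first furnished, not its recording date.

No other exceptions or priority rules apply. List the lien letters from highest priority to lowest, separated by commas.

C, A, B, D

Adjusting effective dates: A is treated as recorded 20 April 2019, the work-commencement date.
As a real-property tax lien, C is senior to every other lien.
Ordering the rest by effective date: A (20 April 2019), B (2 July 2019), D (23 January 2021).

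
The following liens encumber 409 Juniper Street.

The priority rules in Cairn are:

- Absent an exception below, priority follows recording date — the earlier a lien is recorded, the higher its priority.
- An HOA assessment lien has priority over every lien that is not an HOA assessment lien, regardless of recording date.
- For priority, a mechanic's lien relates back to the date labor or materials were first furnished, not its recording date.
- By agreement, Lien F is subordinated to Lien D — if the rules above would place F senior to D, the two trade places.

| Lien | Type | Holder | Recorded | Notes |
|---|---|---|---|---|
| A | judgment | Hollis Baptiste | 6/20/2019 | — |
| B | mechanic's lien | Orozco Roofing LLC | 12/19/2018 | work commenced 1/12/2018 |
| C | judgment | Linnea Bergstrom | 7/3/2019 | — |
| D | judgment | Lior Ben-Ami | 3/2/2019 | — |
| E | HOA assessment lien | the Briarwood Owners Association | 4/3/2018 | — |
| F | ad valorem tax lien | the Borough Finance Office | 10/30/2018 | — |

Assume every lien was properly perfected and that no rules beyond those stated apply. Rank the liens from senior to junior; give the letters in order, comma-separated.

E, B, D, F, A, C

Adjusting effective dates: B is treated as recorded 1/12/2018, the work-commencement date.
E is an HOA assessment lien, so it outranks all other liens regardless of date.
Ordering the rest by effective date: B (1/12/2018), F (10/30/2018), D (3/2/2019), A (6/20/2019), C (7/3/2019).
F is senior to D before the subordination, so the two trade places.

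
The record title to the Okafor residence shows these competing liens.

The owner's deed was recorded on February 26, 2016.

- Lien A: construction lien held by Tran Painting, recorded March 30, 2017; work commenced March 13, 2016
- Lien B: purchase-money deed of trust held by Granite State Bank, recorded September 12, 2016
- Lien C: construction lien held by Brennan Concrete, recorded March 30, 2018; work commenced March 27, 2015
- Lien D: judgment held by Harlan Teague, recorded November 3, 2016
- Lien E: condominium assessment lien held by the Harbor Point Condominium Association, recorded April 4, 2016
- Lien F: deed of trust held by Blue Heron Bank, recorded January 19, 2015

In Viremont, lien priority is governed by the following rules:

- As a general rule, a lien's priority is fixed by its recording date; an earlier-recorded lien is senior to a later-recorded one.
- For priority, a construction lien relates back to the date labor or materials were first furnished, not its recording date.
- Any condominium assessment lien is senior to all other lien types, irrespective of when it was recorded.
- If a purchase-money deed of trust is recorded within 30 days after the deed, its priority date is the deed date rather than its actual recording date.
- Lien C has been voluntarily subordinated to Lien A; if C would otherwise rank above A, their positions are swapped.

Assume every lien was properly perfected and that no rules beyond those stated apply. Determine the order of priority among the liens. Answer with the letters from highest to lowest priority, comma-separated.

E, F, A, C, B, D

Adjusting effective dates: A is treated as recorded March 13, 2016, the work-commencement date; B was recorded 199 days after the deed, outside the 30-day window, so it keeps its recording date; C's effective date is March 27, 2015, when work began.
E, as a condominium assessment lien, has superpriority and ranks first.
Remaining liens by effective date: F (January 19, 2015), C (March 27, 2015), A (March 13, 2016), B (September 12, 2016), D (November 3, 2016).
C would otherwise be senior to A, so under the subordination agreement C and A exchange positions.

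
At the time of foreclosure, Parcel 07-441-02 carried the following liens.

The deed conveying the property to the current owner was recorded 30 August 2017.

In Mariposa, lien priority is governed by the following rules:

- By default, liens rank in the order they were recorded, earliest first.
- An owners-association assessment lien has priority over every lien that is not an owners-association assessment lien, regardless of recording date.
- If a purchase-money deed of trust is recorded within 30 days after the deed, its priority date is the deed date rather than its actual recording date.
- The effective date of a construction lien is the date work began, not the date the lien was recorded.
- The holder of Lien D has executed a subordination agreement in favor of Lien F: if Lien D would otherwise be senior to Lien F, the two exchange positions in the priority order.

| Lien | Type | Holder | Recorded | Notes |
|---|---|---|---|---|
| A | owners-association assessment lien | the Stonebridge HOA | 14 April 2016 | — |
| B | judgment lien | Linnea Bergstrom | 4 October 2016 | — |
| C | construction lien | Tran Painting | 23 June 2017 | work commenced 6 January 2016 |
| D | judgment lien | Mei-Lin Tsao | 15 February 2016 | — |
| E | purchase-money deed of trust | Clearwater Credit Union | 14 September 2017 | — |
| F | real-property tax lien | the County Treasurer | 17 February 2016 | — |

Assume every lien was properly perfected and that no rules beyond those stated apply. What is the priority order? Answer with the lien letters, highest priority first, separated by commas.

A, C, F, D, B, E

First, effective dates: C is treated as recorded 6 January 2016, the work-commencement date; E relates back to the deed date 30 August 2017.
A is an owners-association assessment lien and takes priority over every other lien.
Remaining liens by effective date: C (6 January 2016), D (15 February 2016), F (17 February 2016), B (4 October 2016), E (30 August 2017).
D would otherwise be senior to F, so under the subordination agreement D and F exchange positions.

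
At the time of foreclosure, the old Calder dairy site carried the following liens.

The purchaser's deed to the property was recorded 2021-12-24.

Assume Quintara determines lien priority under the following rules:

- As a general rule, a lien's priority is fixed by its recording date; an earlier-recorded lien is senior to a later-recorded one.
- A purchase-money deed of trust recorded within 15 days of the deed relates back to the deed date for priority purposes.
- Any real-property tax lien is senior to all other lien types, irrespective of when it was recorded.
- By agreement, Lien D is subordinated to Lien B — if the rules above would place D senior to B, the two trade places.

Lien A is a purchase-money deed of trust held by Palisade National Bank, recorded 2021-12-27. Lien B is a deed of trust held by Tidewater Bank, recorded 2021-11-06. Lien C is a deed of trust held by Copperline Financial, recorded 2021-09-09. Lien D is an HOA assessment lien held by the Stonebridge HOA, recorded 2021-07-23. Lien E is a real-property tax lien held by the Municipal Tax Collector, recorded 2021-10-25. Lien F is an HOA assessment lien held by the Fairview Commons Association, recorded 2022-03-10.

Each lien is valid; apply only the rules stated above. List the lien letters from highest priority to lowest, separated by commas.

E, B, C, D, A, F

Effective dates after the stated exceptions: A's effective date is the deed date, 2021-12-24.
E is a real-property tax lien and takes priority over every other lien.
The other liens, earliest effective date first: D (2021-07-23), C (2021-09-09), B (2021-11-06), A (2021-12-24), F (2022-03-10).
D would otherwise be senior to B, so under the subordination agreement D and B exchange positions.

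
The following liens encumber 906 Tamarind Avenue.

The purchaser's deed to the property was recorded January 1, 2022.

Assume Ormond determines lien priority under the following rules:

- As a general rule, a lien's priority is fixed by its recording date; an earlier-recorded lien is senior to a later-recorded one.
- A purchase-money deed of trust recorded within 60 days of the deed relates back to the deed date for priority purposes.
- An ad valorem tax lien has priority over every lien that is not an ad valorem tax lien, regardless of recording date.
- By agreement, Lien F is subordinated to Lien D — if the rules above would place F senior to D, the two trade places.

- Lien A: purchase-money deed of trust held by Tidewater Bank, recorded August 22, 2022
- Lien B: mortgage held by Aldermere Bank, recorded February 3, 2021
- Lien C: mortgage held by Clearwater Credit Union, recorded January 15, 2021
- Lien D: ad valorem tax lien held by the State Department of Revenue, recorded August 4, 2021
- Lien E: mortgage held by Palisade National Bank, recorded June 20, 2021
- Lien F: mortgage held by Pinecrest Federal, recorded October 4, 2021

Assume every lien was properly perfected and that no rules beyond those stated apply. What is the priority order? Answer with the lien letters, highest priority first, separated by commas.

Adjusting effective dates: A missed the 60-day window (233 days after the deed), so its recording date stands.
D is an ad valorem tax lien, so it outranks all other liens regardless of date.
Among the remaining liens, by effective date: C (January 15, 2021), B (February 3, 2021), E (June 20, 2021), F (October 4, 2021), A (August 22, 2022).
F is already junior to D, so the subordination agreement changes nothing.

D, C, B, E, F, A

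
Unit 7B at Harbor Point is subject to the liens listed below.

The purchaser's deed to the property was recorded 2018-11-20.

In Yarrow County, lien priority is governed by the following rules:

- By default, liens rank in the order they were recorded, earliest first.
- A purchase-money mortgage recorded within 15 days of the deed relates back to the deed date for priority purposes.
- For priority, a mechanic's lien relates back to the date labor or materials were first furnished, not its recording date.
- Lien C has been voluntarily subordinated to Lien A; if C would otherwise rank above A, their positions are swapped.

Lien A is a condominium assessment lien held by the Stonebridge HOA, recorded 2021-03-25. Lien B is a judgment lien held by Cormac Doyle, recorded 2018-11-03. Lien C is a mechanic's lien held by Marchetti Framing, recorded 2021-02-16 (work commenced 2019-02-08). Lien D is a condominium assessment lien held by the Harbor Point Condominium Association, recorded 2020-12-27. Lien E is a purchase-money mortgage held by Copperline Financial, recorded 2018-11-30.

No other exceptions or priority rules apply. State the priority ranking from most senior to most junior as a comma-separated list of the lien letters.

First, effective dates: C's effective date is 2019-02-08, when work began; E relates back to the deed date 2018-11-20.
Sorted by effective date: B (2018-11-03), E (2018-11-20), C (2019-02-08), D (2020-12-27), A (2021-03-25).
Because C would otherwise rank above A, the subordination swaps them.

B, E, A, D, C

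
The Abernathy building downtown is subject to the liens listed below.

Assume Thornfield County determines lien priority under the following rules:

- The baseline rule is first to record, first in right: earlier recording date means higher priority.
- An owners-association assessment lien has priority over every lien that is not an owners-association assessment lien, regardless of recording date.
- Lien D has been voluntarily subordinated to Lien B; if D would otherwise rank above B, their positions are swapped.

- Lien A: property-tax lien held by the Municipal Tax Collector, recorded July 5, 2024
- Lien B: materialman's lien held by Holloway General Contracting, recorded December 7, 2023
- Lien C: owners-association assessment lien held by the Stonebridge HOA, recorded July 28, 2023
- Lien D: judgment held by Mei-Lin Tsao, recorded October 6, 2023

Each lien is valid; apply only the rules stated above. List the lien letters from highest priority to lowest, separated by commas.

C, as an owners-association assessment lien, has superpriority and ranks first.
The other liens, earliest effective date first: D (October 6, 2023), B (December 7, 2023), A (July 5, 2024).
Because D would otherwise rank above B, the subordination swaps them.

C, B, D, A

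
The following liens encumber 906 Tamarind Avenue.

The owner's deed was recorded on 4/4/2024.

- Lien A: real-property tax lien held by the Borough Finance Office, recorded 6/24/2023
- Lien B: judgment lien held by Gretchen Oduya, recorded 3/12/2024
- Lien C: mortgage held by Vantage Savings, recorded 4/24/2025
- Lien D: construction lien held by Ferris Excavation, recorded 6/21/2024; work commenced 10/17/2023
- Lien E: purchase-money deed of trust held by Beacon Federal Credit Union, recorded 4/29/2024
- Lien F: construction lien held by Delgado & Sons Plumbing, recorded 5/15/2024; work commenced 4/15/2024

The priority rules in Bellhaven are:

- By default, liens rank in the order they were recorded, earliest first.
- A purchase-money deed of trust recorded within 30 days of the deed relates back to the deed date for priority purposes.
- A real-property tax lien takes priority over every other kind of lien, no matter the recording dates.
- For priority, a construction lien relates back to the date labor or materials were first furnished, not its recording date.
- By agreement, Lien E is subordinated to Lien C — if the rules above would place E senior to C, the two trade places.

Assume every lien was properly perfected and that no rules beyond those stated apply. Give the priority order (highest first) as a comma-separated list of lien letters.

Effective dates after the stated exceptions: D relates back to 10/17/2023 (work commenced); E was recorded within the 30-day window, so its effective date is the deed date 4/4/2024; F relates back to 4/15/2024 (work commenced).
A is a real-property tax lien, so it outranks all other liens regardless of date.
The other liens, earliest effective date first: D (10/17/2023), B (3/12/2024), E (4/4/2024), F (4/15/2024), C (4/24/2025).
Because E would otherwise rank above C, the subordination swaps them.

A, D, B, C, F, E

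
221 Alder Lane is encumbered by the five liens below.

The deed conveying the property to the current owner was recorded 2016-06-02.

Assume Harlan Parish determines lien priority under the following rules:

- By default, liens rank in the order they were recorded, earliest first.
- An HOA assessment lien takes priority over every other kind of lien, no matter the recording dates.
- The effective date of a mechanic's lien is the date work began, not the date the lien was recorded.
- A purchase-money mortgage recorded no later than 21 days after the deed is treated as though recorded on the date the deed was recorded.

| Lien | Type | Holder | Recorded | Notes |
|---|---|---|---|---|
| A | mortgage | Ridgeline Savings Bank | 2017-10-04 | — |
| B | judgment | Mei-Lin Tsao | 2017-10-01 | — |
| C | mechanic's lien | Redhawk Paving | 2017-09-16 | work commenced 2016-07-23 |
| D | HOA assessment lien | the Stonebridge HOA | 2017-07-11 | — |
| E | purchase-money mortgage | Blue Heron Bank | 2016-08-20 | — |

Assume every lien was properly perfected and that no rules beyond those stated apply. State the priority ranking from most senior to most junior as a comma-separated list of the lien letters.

D, C, E, B, A

Effective dates after the stated exceptions: C relates back to 2016-07-23 (work commenced); E was recorded 79 days after the deed — beyond 21 days — so no relation-back applies.
D is an HOA assessment lien, so it outranks all other liens regardless of date.
Among the remaining liens, by effective date: C (2016-07-23), E (2016-08-20), B (2017-10-01), A (2017-10-04).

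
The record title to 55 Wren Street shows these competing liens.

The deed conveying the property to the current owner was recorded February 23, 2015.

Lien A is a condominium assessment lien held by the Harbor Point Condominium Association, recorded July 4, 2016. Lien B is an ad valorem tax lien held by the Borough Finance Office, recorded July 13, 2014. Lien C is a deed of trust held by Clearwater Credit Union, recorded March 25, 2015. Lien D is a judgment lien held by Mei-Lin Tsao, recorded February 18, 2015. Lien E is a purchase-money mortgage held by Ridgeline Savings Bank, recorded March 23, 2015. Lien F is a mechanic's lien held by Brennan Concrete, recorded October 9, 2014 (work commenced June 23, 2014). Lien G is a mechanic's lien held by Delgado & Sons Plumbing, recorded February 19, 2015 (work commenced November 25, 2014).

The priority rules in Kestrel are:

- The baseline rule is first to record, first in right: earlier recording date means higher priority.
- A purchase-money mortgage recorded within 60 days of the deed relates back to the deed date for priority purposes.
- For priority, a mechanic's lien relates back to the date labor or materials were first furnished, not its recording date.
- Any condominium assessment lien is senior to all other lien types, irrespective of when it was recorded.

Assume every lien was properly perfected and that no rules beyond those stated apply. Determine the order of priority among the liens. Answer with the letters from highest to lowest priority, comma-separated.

A, F, B, G, D, E, C

Effective dates after the stated exceptions: E's effective date is the deed date, February 23, 2015; F's effective date is June 23, 2014, when work began; G relates back to November 25, 2014 (work commenced).
A, as a condominium assessment lien, has superpriority and ranks first.
Among the remaining liens, by effective date: F (June 23, 2014), B (July 13, 2014), G (November 25, 2014), D (February 18, 2015), E (February 23, 2015), C (March 25, 2015).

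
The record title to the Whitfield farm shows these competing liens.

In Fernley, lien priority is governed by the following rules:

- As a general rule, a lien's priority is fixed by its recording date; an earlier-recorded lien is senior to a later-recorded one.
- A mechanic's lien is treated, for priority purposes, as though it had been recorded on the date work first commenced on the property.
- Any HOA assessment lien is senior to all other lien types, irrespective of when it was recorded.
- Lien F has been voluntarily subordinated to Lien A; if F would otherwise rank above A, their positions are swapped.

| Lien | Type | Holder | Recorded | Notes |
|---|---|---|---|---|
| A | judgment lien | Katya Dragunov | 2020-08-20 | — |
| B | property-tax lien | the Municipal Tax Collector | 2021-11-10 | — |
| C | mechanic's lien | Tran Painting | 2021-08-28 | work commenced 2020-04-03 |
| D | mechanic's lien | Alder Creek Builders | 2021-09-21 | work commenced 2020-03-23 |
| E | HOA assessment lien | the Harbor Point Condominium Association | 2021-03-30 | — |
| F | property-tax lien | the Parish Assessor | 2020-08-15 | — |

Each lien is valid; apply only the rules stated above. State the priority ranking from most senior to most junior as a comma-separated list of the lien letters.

E, D, C, A, F, B

Adjusting effective dates: C is treated as recorded 2020-04-03, the work-commencement date; D relates back to 2020-03-23 (work commenced).
E, as an HOA assessment lien, has superpriority and ranks first.
Among the remaining liens, by effective date: D (2020-03-23), C (2020-04-03), F (2020-08-15), A (2020-08-20), B (2021-11-10).
F would otherwise be senior to A, so under the subordination agreement F and A exchange positions.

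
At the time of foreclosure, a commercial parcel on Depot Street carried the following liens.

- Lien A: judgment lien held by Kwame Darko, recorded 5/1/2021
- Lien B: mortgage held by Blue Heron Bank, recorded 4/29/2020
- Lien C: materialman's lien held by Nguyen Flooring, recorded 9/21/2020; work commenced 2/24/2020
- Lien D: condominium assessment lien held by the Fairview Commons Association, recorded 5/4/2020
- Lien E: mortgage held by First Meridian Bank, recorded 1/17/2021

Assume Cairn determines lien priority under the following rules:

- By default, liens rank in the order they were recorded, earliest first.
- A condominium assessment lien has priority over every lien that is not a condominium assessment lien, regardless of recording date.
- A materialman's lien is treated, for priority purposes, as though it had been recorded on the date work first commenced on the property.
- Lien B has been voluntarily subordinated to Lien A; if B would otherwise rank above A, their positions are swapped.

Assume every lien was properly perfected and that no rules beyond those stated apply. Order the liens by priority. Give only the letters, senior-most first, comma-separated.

D, C, A, E, B

Effective dates after the stated exceptions: C is treated as recorded 2/24/2020, the work-commencement date.
D, as a condominium assessment lien, has superpriority and ranks first.
Remaining liens by effective date: C (2/24/2020), B (4/29/2020), E (1/17/2021), A (5/1/2021).
The subordination applies — B was senior to A — so B and A swap.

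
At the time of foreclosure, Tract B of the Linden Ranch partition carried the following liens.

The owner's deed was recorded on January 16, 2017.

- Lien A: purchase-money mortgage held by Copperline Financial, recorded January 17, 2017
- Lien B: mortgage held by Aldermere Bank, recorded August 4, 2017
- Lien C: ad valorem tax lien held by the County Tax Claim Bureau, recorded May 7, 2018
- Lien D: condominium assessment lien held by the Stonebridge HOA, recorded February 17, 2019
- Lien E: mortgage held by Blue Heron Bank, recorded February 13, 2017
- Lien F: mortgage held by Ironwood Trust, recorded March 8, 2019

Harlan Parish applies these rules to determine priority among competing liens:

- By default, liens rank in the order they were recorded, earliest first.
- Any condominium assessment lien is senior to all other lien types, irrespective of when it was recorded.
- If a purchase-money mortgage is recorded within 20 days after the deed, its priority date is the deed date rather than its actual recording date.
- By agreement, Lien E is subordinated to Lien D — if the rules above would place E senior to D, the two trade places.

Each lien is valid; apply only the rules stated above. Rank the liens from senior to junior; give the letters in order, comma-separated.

Effective dates after the stated exceptions: A relates back to the deed date January 16, 2017.
D, as a condominium assessment lien, has superpriority and ranks first.
Ordering the rest by effective date: A (January 16, 2017), E (February 13, 2017), B (August 4, 2017), C (May 7, 2018), F (March 8, 2019).
E is already junior to D, so the subordination agreement changes nothing.

D, A, E, B, C, F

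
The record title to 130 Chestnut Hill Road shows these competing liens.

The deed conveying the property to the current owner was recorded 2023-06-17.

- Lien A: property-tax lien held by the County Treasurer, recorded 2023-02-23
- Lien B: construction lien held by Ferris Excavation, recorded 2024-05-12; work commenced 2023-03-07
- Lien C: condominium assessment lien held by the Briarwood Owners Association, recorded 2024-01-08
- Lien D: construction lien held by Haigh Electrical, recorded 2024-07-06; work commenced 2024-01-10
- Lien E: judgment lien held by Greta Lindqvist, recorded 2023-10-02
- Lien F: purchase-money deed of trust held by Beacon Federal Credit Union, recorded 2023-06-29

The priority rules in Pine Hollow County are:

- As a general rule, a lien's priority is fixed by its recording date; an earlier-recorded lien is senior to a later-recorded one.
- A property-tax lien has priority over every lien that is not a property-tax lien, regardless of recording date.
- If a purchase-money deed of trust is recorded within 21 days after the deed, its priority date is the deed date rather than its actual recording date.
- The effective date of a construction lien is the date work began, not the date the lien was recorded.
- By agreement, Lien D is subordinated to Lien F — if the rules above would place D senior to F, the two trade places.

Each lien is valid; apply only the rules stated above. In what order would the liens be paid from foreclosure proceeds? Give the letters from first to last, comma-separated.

A, B, F, E, C, D

Adjusting effective dates: B relates back to 2023-03-07 (work commenced); D is treated as recorded 2024-01-10, the work-commencement date; F was recorded within the 21-day window, so its effective date is the deed date 2023-06-17.
A, as a property-tax lien, has superpriority and ranks first.
Remaining liens by effective date: B (2023-03-07), F (2023-06-17), E (2023-10-02), C (2024-01-08), D (2024-01-10).
D already ranks below F; the subordination has no effect.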